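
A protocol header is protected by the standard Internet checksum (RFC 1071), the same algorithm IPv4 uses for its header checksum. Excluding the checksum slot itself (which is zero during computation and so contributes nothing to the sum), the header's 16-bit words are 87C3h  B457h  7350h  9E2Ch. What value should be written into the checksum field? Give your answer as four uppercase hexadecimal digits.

One's-complement addition (fold any carry out of bit 15 back into bit 0):
  0x87C3 + 0xB457 = 0x13C1A → wrap carry → 0x3C1B
  0x3C1B + 0x7350 = 0x0AF6B
  0xAF6B + 0x9E2C = 0x14D97 → wrap carry → 0x4D98
One's-complement sum = 0x4D98.
Checksum = ~0x4D98 & 0xFFFF = 0xB267.

B267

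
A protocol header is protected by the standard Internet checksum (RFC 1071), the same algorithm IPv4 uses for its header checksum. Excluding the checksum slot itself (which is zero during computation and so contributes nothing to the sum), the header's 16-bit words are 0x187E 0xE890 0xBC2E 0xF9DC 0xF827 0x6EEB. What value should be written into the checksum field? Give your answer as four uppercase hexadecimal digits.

One's-complement addition (fold any carry out of bit 15 back into bit 0):
  0x187E + 0xE890 = 0x1010E → wrap carry → 0x010F
  0x010F + 0xBC2E = 0x0BD3D
  0xBD3D + 0xF9DC = 0x1B719 → wrap carry → 0xB71A
  0xB71A + 0xF827 = 0x1AF41 → wrap carry → 0xAF42
  0xAF42 + 0x6EEB = 0x11E2D → wrap carry → 0x1E2E
One's-complement sum = 0x1E2E.
Checksum = ~0x1E2E & 0xFFFF = 0xE1D1.

E1D1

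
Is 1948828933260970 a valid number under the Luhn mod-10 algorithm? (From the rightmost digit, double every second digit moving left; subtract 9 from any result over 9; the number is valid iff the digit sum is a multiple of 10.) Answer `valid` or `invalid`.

From the right, keep odd positions and double even positions (subtract 9 from any doubled value over 9):
  doubled (positions 2,4,...): 5 0 4 6 7 7 8 2 → sum 39
  kept (positions 1,3,...): 0 9 6 3 9 2 8 9 → sum 46
Total = 85.
85 mod 10 = 5, so the number is invalid.

invalid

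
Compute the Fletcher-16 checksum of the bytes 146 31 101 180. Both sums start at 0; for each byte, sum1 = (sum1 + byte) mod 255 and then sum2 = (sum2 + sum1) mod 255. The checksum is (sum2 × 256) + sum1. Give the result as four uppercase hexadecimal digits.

27CB

Running sums (mod 255):
  after byte 0 (146): sum1=146, sum2=146
  after byte 1 (31): sum1=177, sum2=68
  after byte 2 (101): sum1=23, sum2=91
  after byte 3 (180): sum1=203, sum2=39
Checksum = sum2·256 + sum1 = 39·256 + 203 = 10187 = 0x27CB.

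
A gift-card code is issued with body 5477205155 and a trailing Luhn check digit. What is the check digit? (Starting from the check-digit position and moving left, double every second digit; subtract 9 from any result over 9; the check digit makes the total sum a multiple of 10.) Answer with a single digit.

Partial digits right→left: 5 5 1 5 0 2 7 7 4 5
Double every second digit counting from the check-digit position (so the 1st, 3rd, 5th, ... of the partial from the right).
  doubled (with −9 where >9): 1 2 0 5 8 → sum 16
  kept as-is: 5 5 2 7 5 → sum 24
Total = 16 + 24 = 40.
Check digit = (10 − (40 mod 10)) mod 10 = 0.

0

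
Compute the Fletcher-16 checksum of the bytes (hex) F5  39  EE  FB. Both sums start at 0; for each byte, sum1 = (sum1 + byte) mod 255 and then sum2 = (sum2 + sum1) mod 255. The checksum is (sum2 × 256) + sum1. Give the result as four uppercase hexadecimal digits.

5D1A

Running sums (mod 255):
  after byte 0 (F5): sum1=245, sum2=245
  after byte 1 (39): sum1=47, sum2=37
  after byte 2 (EE): sum1=30, sum2=67
  after byte 3 (FB): sum1=26, sum2=93
Checksum = sum2·256 + sum1 = 93·256 + 26 = 23834 = 0x5D1A.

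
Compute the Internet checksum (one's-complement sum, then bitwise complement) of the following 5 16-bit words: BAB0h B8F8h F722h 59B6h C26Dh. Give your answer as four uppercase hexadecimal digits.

790F

One's-complement addition (fold any carry out of bit 15 back into bit 0):
  0xBAB0 + 0xB8F8 = 0x173A8 → wrap carry → 0x73A9
  0x73A9 + 0xF722 = 0x16ACB → wrap carry → 0x6ACC
  0x6ACC + 0x59B6 = 0x0C482
  0xC482 + 0xC26D = 0x186EF → wrap carry → 0x86F0
One's-complement sum = 0x86F0.
Checksum = ~0x86F0 & 0xFFFF = 0x790F.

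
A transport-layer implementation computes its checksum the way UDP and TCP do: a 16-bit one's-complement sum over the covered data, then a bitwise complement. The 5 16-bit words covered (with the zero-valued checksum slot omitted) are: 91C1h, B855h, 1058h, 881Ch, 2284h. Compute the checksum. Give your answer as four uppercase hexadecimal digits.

One's-complement addition (fold any carry out of bit 15 back into bit 0):
  0x91C1 + 0xB855 = 0x14A16 → wrap carry → 0x4A17
  0x4A17 + 0x1058 = 0x05A6F
  0x5A6F + 0x881C = 0x0E28B
  0xE28B + 0x2284 = 0x1050F → wrap carry → 0x0510
One's-complement sum = 0x0510.
Checksum = ~0x0510 & 0xFFFF = 0xFAEF.

FAEF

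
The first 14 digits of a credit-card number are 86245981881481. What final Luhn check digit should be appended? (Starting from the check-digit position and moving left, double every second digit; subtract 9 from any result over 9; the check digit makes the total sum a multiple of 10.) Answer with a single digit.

Partial digits right→left: 1 8 4 1 8 8 1 8 9 5 4 2 6 8
Double every second digit counting from the check-digit position (so the 1st, 3rd, 5th, ... of the partial from the right).
  doubled (with −9 where >9): 2 8 7 2 9 8 3 → sum 39
  kept as-is: 8 1 8 8 5 2 8 → sum 40
Total = 39 + 40 = 79.
Check digit = (10 − (79 mod 10)) mod 10 = 1.

1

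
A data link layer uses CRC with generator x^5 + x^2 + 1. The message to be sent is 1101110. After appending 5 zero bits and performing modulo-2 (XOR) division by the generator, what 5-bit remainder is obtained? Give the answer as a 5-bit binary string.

00101

Append 5 zeros: 110111000000. Divide by 100101 (XOR where the leading bit is 1):
  pos 0: 110111 XOR 100101 = 010010
  pos 1: 100100 XOR 100101 = 000001
  pos 6: 100000 XOR 100101 = 000101
Remainder (last 5 bits) = 00101. This is the CRC / FCS.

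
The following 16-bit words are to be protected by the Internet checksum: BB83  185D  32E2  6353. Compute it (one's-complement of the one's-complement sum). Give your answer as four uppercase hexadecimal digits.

95E9

One's-complement addition (fold any carry out of bit 15 back into bit 0):
  0xBB83 + 0x185D = 0x0D3E0
  0xD3E0 + 0x32E2 = 0x106C2 → wrap carry → 0x06C3
  0x06C3 + 0x6353 = 0x06A16
One's-complement sum = 0x6A16.
Checksum = ~0x6A16 & 0xFFFF = 0x95E9.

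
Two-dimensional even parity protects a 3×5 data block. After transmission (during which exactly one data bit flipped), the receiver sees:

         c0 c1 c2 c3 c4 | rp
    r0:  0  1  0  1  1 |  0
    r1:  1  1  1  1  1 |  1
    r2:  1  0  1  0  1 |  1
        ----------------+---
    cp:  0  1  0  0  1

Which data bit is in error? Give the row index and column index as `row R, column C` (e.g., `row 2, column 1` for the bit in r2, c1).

row 0, column 1

Recompute each row's even parity and compare to rp:
  r0: data parity 1, sent rp 0 → mismatch
  r1: data parity 1, sent rp 1 → ok
  r2: data parity 1, sent rp 1 → ok
Recompute each column's even parity and compare to cp:
  c0: data parity 0, sent cp 0 → ok
  c1: data parity 0, sent cp 1 → mismatch
  c2: data parity 0, sent cp 0 → ok
  c3: data parity 0, sent cp 0 → ok
  c4: data parity 1, sent cp 1 → ok
Exactly one row (r0) and one column (c1) fail → the flipped bit is at their intersection.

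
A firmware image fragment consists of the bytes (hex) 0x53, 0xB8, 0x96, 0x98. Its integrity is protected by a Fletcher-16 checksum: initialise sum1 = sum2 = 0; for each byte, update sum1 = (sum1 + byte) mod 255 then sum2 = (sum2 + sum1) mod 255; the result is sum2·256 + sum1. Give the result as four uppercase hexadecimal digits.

Running sums (mod 255):
  after byte 0 (0x53): sum1=83, sum2=83
  after byte 1 (0xB8): sum1=12, sum2=95
  after byte 2 (0x96): sum1=162, sum2=2
  after byte 3 (0x98): sum1=59, sum2=61
Checksum = sum2·256 + sum1 = 61·256 + 59 = 15675 = 0x3D3B.

3D3B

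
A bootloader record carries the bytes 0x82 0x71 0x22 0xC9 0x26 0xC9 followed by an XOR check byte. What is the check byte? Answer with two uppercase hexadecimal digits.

F7

XOR the bytes together:
  start with 0x82
  0x82 ⊕ 0x71 = 0xF3
  0xF3 ⊕ 0x22 = 0xD1
  0xD1 ⊕ 0xC9 = 0x18
  0x18 ⊕ 0x26 = 0x3E
  0x3E ⊕ 0xC9 = 0xF7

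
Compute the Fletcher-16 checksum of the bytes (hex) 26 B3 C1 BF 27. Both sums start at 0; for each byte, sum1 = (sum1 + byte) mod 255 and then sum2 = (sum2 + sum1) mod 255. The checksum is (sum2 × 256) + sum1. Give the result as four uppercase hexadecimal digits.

7982

Running sums (mod 255):
  after byte 0 (26): sum1=38, sum2=38
  after byte 1 (B3): sum1=217, sum2=0
  after byte 2 (C1): sum1=155, sum2=155
  after byte 3 (BF): sum1=91, sum2=246
  after byte 4 (27): sum1=130, sum2=121
Checksum = sum2·256 + sum1 = 121·256 + 130 = 31106 = 0x7982.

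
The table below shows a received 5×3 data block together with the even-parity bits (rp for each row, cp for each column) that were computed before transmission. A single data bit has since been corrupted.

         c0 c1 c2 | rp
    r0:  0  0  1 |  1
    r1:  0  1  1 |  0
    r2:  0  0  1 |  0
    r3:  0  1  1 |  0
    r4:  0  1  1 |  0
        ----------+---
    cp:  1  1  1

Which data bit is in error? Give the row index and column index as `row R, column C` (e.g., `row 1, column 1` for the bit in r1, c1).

Recompute each row's even parity and compare to rp:
  r0: data parity 1, sent rp 1 → ok
  r1: data parity 0, sent rp 0 → ok
  r2: data parity 1, sent rp 0 → mismatch
  r3: data parity 0, sent rp 0 → ok
  r4: data parity 0, sent rp 0 → ok
Recompute each column's even parity and compare to cp:
  c0: data parity 0, sent cp 1 → mismatch
  c1: data parity 1, sent cp 1 → ok
  c2: data parity 1, sent cp 1 → ok
Exactly one row (r2) and one column (c0) fail → the flipped bit is at their intersection.

row 2, column 0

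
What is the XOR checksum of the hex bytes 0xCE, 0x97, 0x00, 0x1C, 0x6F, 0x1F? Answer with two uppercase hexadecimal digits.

XOR the bytes together:
  start with 0xCE
  0xCE ⊕ 0x97 = 0x59
  0x59 ⊕ 0x00 = 0x59
  0x59 ⊕ 0x1C = 0x45
  0x45 ⊕ 0x6F = 0x2A
  0x2A ⊕ 0x1F = 0x35

35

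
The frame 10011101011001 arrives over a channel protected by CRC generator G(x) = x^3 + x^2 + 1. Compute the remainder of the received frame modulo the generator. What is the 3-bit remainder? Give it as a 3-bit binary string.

Modulo-2 division of 10011101011001 by 1101:
  pos 0: 1001 XOR 1101 = 0100
  pos 1: 1001 XOR 1101 = 0100
  pos 2: 1001 XOR 1101 = 0100
  pos 3: 1000 XOR 1101 = 0101
  pos 4: 1011 XOR 1101 = 0110
  pos 5: 1100 XOR 1101 = 0001
  pos 8: 1110 XOR 1101 = 0011
  pos 10: 1101 XOR 1101 = 0000
Remainder = 000 (zero — the frame passes the CRC check).

000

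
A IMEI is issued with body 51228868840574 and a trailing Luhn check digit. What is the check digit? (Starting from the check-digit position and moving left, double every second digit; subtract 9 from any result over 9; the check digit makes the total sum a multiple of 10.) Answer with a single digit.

7

Partial digits right→left: 4 7 5 0 4 8 8 6 8 8 2 2 1 5
Double every second digit counting from the check-digit position (so the 1st, 3rd, 5th, ... of the partial from the right).
  doubled (with −9 where >9): 8 1 8 7 7 4 2 → sum 37
  kept as-is: 7 0 8 6 8 2 5 → sum 36
Total = 37 + 36 = 73.
Check digit = (10 − (73 mod 10)) mod 10 = 7.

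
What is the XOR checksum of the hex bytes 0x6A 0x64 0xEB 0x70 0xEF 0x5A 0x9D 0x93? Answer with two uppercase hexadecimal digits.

XOR the bytes together:
  start with 0x6A
  0x6A ⊕ 0x64 = 0x0E
  0x0E ⊕ 0xEB = 0xE5
  0xE5 ⊕ 0x70 = 0x95
  0x95 ⊕ 0xEF = 0x7A
  0x7A ⊕ 0x5A = 0x20
  0x20 ⊕ 0x9D = 0xBD
  0xBD ⊕ 0x93 = 0x2E

2E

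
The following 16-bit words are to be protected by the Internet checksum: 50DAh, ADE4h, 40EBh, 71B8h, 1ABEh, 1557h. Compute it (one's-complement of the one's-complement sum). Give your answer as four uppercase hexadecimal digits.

One's-complement addition (fold any carry out of bit 15 back into bit 0):
  0x50DA + 0xADE4 = 0x0FEBE
  0xFEBE + 0x40EB = 0x13FA9 → wrap carry → 0x3FAA
  0x3FAA + 0x71B8 = 0x0B162
  0xB162 + 0x1ABE = 0x0CC20
  0xCC20 + 0x1557 = 0x0E177
One's-complement sum = 0xE177.
Checksum = ~0xE177 & 0xFFFF = 0x1E88.

1E88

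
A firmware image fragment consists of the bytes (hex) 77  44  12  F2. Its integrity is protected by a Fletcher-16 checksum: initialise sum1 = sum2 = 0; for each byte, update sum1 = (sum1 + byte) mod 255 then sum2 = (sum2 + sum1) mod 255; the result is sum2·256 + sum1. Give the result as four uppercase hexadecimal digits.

Running sums (mod 255):
  after byte 0 (77): sum1=119, sum2=119
  after byte 1 (44): sum1=187, sum2=51
  after byte 2 (12): sum1=205, sum2=1
  after byte 3 (F2): sum1=192, sum2=193
Checksum = sum2·256 + sum1 = 193·256 + 192 = 49600 = 0xC1C0.

C1C0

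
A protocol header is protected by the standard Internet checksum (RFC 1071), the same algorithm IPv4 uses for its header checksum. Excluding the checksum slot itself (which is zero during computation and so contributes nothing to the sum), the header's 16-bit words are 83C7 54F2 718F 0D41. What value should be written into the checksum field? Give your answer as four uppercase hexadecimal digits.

A875

One's-complement addition (fold any carry out of bit 15 back into bit 0):
  0x83C7 + 0x54F2 = 0x0D8B9
  0xD8B9 + 0x718F = 0x14A48 → wrap carry → 0x4A49
  0x4A49 + 0x0D41 = 0x0578A
One's-complement sum = 0x578A.
Checksum = ~0x578A & 0xFFFF = 0xA875.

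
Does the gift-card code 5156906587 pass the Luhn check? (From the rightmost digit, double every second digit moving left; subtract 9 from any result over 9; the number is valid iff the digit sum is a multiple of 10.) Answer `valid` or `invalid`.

From the right, keep odd positions and double even positions (subtract 9 from any doubled value over 9):
  doubled (positions 2,4,...): 7 3 9 1 1 → sum 21
  kept (positions 1,3,...): 7 5 0 6 1 → sum 19
Total = 40.
40 mod 10 = 0, so the number is valid.

valid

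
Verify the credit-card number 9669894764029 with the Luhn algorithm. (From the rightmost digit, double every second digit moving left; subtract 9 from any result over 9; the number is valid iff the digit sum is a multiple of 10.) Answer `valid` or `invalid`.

valid

From the right, keep odd positions and double even positions (subtract 9 from any doubled value over 9):
  doubled (positions 2,4,...): 4 8 5 9 9 3 → sum 38
  kept (positions 1,3,...): 9 0 6 4 8 6 9 → sum 42
Total = 80.
80 mod 10 = 0, so the number is valid.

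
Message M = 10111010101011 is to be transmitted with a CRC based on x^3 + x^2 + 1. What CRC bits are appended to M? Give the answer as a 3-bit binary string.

Append 3 zeros: 10111010101011000. Divide by 1101 (XOR where the leading bit is 1):
  pos 0: 1011 XOR 1101 = 0110
  pos 1: 1101 XOR 1101 = 0000
  pos 6: 1010 XOR 1101 = 0111
  pos 7: 1111 XOR 1101 = 0010
  pos 9: 1001 XOR 1101 = 0100
  pos 10: 1001 XOR 1101 = 0100
  pos 11: 1000 XOR 1101 = 0101
  pos 12: 1010 XOR 1101 = 0111
  pos 13: 1110 XOR 1101 = 0011
Remainder (last 3 bits) = 011. This is the CRC / FCS.

011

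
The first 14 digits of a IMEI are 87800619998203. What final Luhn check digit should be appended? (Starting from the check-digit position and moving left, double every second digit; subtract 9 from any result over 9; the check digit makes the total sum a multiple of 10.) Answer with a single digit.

0

Partial digits right→left: 3 0 2 8 9 9 9 1 6 0 0 8 7 8
Double every second digit counting from the check-digit position (so the 1st, 3rd, 5th, ... of the partial from the right).
  doubled (with −9 where >9): 6 4 9 9 3 0 5 → sum 36
  kept as-is: 0 8 9 1 0 8 8 → sum 34
Total = 36 + 34 = 70.
Check digit = (10 − (70 mod 10)) mod 10 = 0.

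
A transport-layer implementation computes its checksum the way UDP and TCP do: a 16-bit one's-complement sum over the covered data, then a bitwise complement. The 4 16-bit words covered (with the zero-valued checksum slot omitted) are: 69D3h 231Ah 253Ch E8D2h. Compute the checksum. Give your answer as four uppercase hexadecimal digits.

6503

One's-complement addition (fold any carry out of bit 15 back into bit 0):
  0x69D3 + 0x231A = 0x08CED
  0x8CED + 0x253C = 0x0B229
  0xB229 + 0xE8D2 = 0x19AFB → wrap carry → 0x9AFC
One's-complement sum = 0x9AFC.
Checksum = ~0x9AFC & 0xFFFF = 0x6503.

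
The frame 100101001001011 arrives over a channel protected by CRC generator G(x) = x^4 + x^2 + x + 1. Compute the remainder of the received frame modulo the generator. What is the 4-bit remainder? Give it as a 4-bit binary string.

0010

Modulo-2 division of 100101001001011 by 10111:
  pos 0: 10010 XOR 10111 = 00101
  pos 2: 10110 XOR 10111 = 00001
  pos 6: 10100 XOR 10111 = 00011
  pos 9: 11101 XOR 10111 = 01010
  pos 10: 10101 XOR 10111 = 00010
Remainder = 0010 (nonzero — an error is detected).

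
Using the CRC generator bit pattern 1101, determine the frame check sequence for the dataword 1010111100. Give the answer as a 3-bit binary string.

000

Append 3 zeros: 1010111100000. Divide by 1101 (XOR where the leading bit is 1):
  pos 0: 1010 XOR 1101 = 0111
  pos 1: 1111 XOR 1101 = 0010
  pos 3: 1011 XOR 1101 = 0110
  pos 4: 1101 XOR 1101 = 0000
Remainder (last 3 bits) = 000. This is the CRC / FCS.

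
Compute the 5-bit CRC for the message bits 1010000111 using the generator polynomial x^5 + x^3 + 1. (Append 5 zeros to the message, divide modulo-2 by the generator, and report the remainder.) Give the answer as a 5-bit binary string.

Append 5 zeros: 101000011100000. Divide by 101001 (XOR where the leading bit is 1):
  pos 0: 101000 XOR 101001 = 000001
  pos 5: 101110 XOR 101001 = 000111
  pos 8: 111000 XOR 101001 = 010001
  pos 9: 100010 XOR 101001 = 001011
Remainder (last 5 bits) = 01011. This is the CRC / FCS.

01011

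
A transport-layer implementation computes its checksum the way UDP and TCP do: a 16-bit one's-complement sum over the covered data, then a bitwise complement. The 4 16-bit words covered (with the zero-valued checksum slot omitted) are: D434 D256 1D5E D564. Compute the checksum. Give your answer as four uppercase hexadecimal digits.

One's-complement addition (fold any carry out of bit 15 back into bit 0):
  0xD434 + 0xD256 = 0x1A68A → wrap carry → 0xA68B
  0xA68B + 0x1D5E = 0x0C3E9
  0xC3E9 + 0xD564 = 0x1994D → wrap carry → 0x994E
One's-complement sum = 0x994E.
Checksum = ~0x994E & 0xFFFF = 0x66B1.

66B1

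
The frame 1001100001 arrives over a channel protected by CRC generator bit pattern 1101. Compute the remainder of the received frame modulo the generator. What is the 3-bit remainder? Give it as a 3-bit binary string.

000

Modulo-2 division of 1001100001 by 1101:
  pos 0: 1001 XOR 1101 = 0100
  pos 1: 1001 XOR 1101 = 0100
  pos 2: 1000 XOR 1101 = 0101
  pos 3: 1010 XOR 1101 = 0111
  pos 4: 1110 XOR 1101 = 0011
  pos 6: 1101 XOR 1101 = 0000
Remainder = 000 (zero — the frame passes the CRC check).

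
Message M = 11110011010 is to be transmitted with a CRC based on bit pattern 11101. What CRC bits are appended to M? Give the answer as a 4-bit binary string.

Append 4 zeros: 111100110100000. Divide by 11101 (XOR where the leading bit is 1):
  pos 0: 11110 XOR 11101 = 00011
  pos 3: 11011 XOR 11101 = 00110
  pos 5: 11001 XOR 11101 = 00100
  pos 7: 10000 XOR 11101 = 01101
  pos 8: 11010 XOR 11101 = 00111
  pos 10: 11100 XOR 11101 = 00001
Remainder (last 4 bits) = 0001. This is the CRC / FCS.

0001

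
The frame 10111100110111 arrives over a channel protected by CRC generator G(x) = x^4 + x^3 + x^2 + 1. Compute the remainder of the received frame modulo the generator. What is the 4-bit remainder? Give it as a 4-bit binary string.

Modulo-2 division of 10111100110111 by 11101:
  pos 0: 10111 XOR 11101 = 01010
  pos 1: 10101 XOR 11101 = 01000
  pos 2: 10000 XOR 11101 = 01101
  pos 3: 11010 XOR 11101 = 00111
  pos 5: 11111 XOR 11101 = 00010
  pos 8: 10011 XOR 11101 = 01110
  pos 9: 11101 XOR 11101 = 00000
Remainder = 0000 (zero — the frame passes the CRC check).

0000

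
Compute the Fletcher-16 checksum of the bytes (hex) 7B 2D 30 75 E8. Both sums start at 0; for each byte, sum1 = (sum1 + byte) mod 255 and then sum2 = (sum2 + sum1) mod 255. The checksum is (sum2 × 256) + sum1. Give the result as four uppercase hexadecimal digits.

Running sums (mod 255):
  after byte 0 (7B): sum1=123, sum2=123
  after byte 1 (2D): sum1=168, sum2=36
  after byte 2 (30): sum1=216, sum2=252
  after byte 3 (75): sum1=78, sum2=75
  after byte 4 (E8): sum1=55, sum2=130
Checksum = sum2·256 + sum1 = 130·256 + 55 = 33335 = 0x8237.

8237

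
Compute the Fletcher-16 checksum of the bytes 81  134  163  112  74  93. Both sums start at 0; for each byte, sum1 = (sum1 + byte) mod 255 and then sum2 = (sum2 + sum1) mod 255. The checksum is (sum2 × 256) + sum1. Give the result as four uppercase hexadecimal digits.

5A93

Running sums (mod 255):
  after byte 0 (81): sum1=81, sum2=81
  after byte 1 (134): sum1=215, sum2=41
  after byte 2 (163): sum1=123, sum2=164
  after byte 3 (112): sum1=235, sum2=144
  after byte 4 (74): sum1=54, sum2=198
  after byte 5 (93): sum1=147, sum2=90
Checksum = sum2·256 + sum1 = 90·256 + 147 = 23187 = 0x5A93.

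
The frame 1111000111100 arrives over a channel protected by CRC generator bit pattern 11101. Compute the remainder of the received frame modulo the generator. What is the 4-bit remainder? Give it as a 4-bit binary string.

Modulo-2 division of 1111000111100 by 11101:
  pos 0: 11110 XOR 11101 = 00011
  pos 3: 11001 XOR 11101 = 00100
  pos 5: 10011 XOR 11101 = 01110
  pos 6: 11101 XOR 11101 = 00000
Remainder = 0000 (zero — the frame passes the CRC check).

0000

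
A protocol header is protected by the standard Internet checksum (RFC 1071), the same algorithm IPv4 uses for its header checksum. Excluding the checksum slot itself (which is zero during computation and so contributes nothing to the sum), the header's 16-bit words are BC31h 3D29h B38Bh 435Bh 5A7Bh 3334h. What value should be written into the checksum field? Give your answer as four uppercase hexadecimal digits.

One's-complement addition (fold any carry out of bit 15 back into bit 0):
  0xBC31 + 0x3D29 = 0x0F95A
  0xF95A + 0xB38B = 0x1ACE5 → wrap carry → 0xACE6
  0xACE6 + 0x435B = 0x0F041
  0xF041 + 0x5A7B = 0x14ABC → wrap carry → 0x4ABD
  0x4ABD + 0x3334 = 0x07DF1
One's-complement sum = 0x7DF1.
Checksum = ~0x7DF1 & 0xFFFF = 0x820E.

820E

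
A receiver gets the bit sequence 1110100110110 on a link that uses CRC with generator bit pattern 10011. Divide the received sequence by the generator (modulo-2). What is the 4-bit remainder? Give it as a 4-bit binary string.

Modulo-2 division of 1110100110110 by 10011:
  pos 0: 11101 XOR 10011 = 01110
  pos 1: 11100 XOR 10011 = 01111
  pos 2: 11110 XOR 10011 = 01101
  pos 3: 11011 XOR 10011 = 01000
  pos 4: 10001 XOR 10011 = 00010
  pos 7: 10011 XOR 10011 = 00000
Remainder = 0000 (zero — the frame passes the CRC check).

0000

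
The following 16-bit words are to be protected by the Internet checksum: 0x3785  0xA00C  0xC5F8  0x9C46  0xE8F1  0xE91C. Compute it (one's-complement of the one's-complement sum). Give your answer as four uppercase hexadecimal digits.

F41F

One's-complement addition (fold any carry out of bit 15 back into bit 0):
  0x3785 + 0xA00C = 0x0D791
  0xD791 + 0xC5F8 = 0x19D89 → wrap carry → 0x9D8A
  0x9D8A + 0x9C46 = 0x139D0 → wrap carry → 0x39D1
  0x39D1 + 0xE8F1 = 0x122C2 → wrap carry → 0x22C3
  0x22C3 + 0xE91C = 0x10BDF → wrap carry → 0x0BE0
One's-complement sum = 0x0BE0.
Checksum = ~0x0BE0 & 0xFFFF = 0xF41F.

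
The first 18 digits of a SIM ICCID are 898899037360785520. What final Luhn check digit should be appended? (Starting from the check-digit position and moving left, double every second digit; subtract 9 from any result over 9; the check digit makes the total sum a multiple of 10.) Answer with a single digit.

3

Partial digits right→left: 0 2 5 5 8 7 0 6 3 7 3 0 9 9 8 8 9 8
Double every second digit counting from the check-digit position (so the 1st, 3rd, 5th, ... of the partial from the right).
  doubled (with −9 where >9): 0 1 7 0 6 6 9 7 9 → sum 45
  kept as-is: 2 5 7 6 7 0 9 8 8 → sum 52
Total = 45 + 52 = 97.
Check digit = (10 − (97 mod 10)) mod 10 = 3.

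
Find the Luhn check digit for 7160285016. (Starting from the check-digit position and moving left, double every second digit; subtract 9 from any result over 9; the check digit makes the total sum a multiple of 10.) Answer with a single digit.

Partial digits right→left: 6 1 0 5 8 2 0 6 1 7
Double every second digit counting from the check-digit position (so the 1st, 3rd, 5th, ... of the partial from the right).
  doubled (with −9 where >9): 3 0 7 0 2 → sum 12
  kept as-is: 1 5 2 6 7 → sum 21
Total = 12 + 21 = 33.
Check digit = (10 − (33 mod 10)) mod 10 = 7.

7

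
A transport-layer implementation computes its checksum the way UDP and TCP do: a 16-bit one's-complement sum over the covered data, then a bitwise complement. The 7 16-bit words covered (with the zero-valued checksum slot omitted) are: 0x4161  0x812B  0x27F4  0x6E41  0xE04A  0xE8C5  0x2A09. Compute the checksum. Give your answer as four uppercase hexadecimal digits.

B423

One's-complement addition (fold any carry out of bit 15 back into bit 0):
  0x4161 + 0x812B = 0x0C28C
  0xC28C + 0x27F4 = 0x0EA80
  0xEA80 + 0x6E41 = 0x158C1 → wrap carry → 0x58C2
  0x58C2 + 0xE04A = 0x1390C → wrap carry → 0x390D
  0x390D + 0xE8C5 = 0x121D2 → wrap carry → 0x21D3
  0x21D3 + 0x2A09 = 0x04BDC
One's-complement sum = 0x4BDC.
Checksum = ~0x4BDC & 0xFFFF = 0xB423.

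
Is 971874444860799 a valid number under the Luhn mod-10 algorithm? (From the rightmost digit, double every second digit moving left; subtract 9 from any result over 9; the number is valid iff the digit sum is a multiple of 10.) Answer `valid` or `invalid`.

From the right, keep odd positions and double even positions (subtract 9 from any doubled value over 9):
  doubled (positions 2,4,...): 9 0 7 8 8 7 5 → sum 44
  kept (positions 1,3,...): 9 7 6 4 4 7 1 9 → sum 47
Total = 91.
91 mod 10 = 1, so the number is invalid.

invalid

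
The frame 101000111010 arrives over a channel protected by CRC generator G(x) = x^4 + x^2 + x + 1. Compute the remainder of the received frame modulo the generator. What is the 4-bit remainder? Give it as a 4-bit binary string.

Modulo-2 division of 101000111010 by 10111:
  pos 0: 10100 XOR 10111 = 00011
  pos 3: 11011 XOR 10111 = 01100
  pos 4: 11001 XOR 10111 = 01110
  pos 5: 11100 XOR 10111 = 01011
  pos 6: 10111 XOR 10111 = 00000
Remainder = 0000 (zero — the frame passes the CRC check).

0000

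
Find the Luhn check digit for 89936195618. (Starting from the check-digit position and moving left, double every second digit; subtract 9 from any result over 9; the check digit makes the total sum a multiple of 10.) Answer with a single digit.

3

Partial digits right→left: 8 1 6 5 9 1 6 3 9 9 8
Double every second digit counting from the check-digit position (so the 1st, 3rd, 5th, ... of the partial from the right).
  doubled (with −9 where >9): 7 3 9 3 9 7 → sum 38
  kept as-is: 1 5 1 3 9 → sum 19
Total = 38 + 19 = 57.
Check digit = (10 − (57 mod 10)) mod 10 = 3.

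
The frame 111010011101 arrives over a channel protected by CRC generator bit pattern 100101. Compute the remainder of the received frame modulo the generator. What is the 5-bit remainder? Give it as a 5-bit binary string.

Modulo-2 division of 111010011101 by 100101:
  pos 0: 111010 XOR 100101 = 011111
  pos 1: 111110 XOR 100101 = 011011
  pos 2: 110111 XOR 100101 = 010010
  pos 3: 100101 XOR 100101 = 000000
Remainder = 00101 (nonzero — an error is detected).

00101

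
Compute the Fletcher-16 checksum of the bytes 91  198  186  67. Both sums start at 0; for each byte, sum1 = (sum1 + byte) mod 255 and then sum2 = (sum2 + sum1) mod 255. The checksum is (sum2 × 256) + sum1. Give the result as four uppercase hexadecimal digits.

7A20

Running sums (mod 255):
  after byte 0 (91): sum1=91, sum2=91
  after byte 1 (198): sum1=34, sum2=125
  after byte 2 (186): sum1=220, sum2=90
  after byte 3 (67): sum1=32, sum2=122
Checksum = sum2·256 + sum1 = 122·256 + 32 = 31264 = 0x7A20.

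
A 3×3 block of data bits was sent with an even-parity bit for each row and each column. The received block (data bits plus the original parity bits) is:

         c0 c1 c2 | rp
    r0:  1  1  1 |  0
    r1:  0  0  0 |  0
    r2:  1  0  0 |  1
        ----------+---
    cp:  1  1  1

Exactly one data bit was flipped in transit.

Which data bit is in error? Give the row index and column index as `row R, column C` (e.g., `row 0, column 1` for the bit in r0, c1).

Recompute each row's even parity and compare to rp:
  r0: data parity 1, sent rp 0 → mismatch
  r1: data parity 0, sent rp 0 → ok
  r2: data parity 1, sent rp 1 → ok
Recompute each column's even parity and compare to cp:
  c0: data parity 0, sent cp 1 → mismatch
  c1: data parity 1, sent cp 1 → ok
  c2: data parity 1, sent cp 1 → ok
Exactly one row (r0) and one column (c0) fail → the flipped bit is at their intersection.

row 0, column 0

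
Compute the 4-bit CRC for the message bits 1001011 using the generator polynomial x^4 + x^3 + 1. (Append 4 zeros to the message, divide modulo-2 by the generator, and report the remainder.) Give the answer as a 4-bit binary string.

1111

Append 4 zeros: 10010110000. Divide by 11001 (XOR where the leading bit is 1):
  pos 0: 10010 XOR 11001 = 01011
  pos 1: 10111 XOR 11001 = 01110
  pos 2: 11101 XOR 11001 = 00100
  pos 4: 10000 XOR 11001 = 01001
  pos 5: 10010 XOR 11001 = 01011
  pos 6: 10110 XOR 11001 = 01111
Remainder (last 4 bits) = 1111. This is the CRC / FCS.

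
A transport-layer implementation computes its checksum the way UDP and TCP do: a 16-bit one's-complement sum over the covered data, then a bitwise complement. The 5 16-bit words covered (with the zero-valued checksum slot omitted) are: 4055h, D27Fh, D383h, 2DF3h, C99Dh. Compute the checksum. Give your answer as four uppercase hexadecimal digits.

One's-complement addition (fold any carry out of bit 15 back into bit 0):
  0x4055 + 0xD27F = 0x112D4 → wrap carry → 0x12D5
  0x12D5 + 0xD383 = 0x0E658
  0xE658 + 0x2DF3 = 0x1144B → wrap carry → 0x144C
  0x144C + 0xC99D = 0x0DDE9
One's-complement sum = 0xDDE9.
Checksum = ~0xDDE9 & 0xFFFF = 0x2216.

2216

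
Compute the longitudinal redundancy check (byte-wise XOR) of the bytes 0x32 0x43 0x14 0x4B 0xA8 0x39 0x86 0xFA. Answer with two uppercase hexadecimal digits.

C3

XOR the bytes together:
  start with 0x32
  0x32 ⊕ 0x43 = 0x71
  0x71 ⊕ 0x14 = 0x65
  0x65 ⊕ 0x4B = 0x2E
  0x2E ⊕ 0xA8 = 0x86
  0x86 ⊕ 0x39 = 0xBF
  0xBF ⊕ 0x86 = 0x39
  0x39 ⊕ 0xFA = 0xC3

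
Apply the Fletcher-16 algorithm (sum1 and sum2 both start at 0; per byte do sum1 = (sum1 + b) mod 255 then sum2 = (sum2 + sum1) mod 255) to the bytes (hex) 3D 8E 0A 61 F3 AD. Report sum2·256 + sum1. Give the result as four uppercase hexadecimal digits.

Running sums (mod 255):
  after byte 0 (3D): sum1=61, sum2=61
  after byte 1 (8E): sum1=203, sum2=9
  after byte 2 (0A): sum1=213, sum2=222
  after byte 3 (61): sum1=55, sum2=22
  after byte 4 (F3): sum1=43, sum2=65
  after byte 5 (AD): sum1=216, sum2=26
Checksum = sum2·256 + sum1 = 26·256 + 216 = 6872 = 0x1AD8.

1AD8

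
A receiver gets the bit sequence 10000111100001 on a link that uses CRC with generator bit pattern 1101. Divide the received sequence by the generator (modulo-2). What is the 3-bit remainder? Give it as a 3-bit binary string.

001

Modulo-2 division of 10000111100001 by 1101:
  pos 0: 1000 XOR 1101 = 0101
  pos 1: 1010 XOR 1101 = 0111
  pos 2: 1111 XOR 1101 = 0010
  pos 4: 1011 XOR 1101 = 0110
  pos 5: 1101 XOR 1101 = 0000
Remainder = 001 (nonzero — an error is detected).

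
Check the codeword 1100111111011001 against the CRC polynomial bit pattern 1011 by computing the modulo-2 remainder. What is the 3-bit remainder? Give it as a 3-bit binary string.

000

Modulo-2 division of 1100111111011001 by 1011:
  pos 0: 1100 XOR 1011 = 0111
  pos 1: 1111 XOR 1011 = 0100
  pos 2: 1001 XOR 1011 = 0010
  pos 4: 1011 XOR 1011 = 0000
  pos 8: 1101 XOR 1011 = 0110
  pos 9: 1101 XOR 1011 = 0110
  pos 10: 1100 XOR 1011 = 0111
  pos 11: 1110 XOR 1011 = 0101
  pos 12: 1011 XOR 1011 = 0000
Remainder = 000 (zero — the frame passes the CRC check).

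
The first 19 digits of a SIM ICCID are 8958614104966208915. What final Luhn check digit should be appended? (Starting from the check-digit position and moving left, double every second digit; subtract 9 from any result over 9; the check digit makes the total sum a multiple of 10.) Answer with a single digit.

9

Partial digits right→left: 5 1 9 8 0 2 6 6 9 4 0 1 4 1 6 8 5 9 8
Double every second digit counting from the check-digit position (so the 1st, 3rd, 5th, ... of the partial from the right).
  doubled (with −9 where >9): 1 9 0 3 9 0 8 3 1 7 → sum 41
  kept as-is: 1 8 2 6 4 1 1 8 9 → sum 40
Total = 41 + 40 = 81.
Check digit = (10 − (81 mod 10)) mod 10 = 9.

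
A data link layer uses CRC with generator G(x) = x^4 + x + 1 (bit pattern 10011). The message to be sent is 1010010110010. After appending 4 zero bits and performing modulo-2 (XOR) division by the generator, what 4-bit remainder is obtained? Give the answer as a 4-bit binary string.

Append 4 zeros: 10100101100100000. Divide by 10011 (XOR where the leading bit is 1):
  pos 0: 10100 XOR 10011 = 00111
  pos 2: 11110 XOR 10011 = 01101
  pos 3: 11011 XOR 10011 = 01000
  pos 4: 10001 XOR 10011 = 00010
  pos 7: 10001 XOR 10011 = 00010
  pos 10: 10000 XOR 10011 = 00011
Remainder (last 4 bits) = 1100. This is the CRC / FCS.

1100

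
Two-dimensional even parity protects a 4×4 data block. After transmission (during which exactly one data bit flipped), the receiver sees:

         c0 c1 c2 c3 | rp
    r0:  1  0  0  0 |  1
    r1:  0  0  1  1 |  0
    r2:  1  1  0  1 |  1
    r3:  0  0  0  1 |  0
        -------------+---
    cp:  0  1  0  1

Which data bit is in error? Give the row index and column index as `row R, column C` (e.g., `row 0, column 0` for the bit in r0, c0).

Recompute each row's even parity and compare to rp:
  r0: data parity 1, sent rp 1 → ok
  r1: data parity 0, sent rp 0 → ok
  r2: data parity 1, sent rp 1 → ok
  r3: data parity 1, sent rp 0 → mismatch
Recompute each column's even parity and compare to cp:
  c0: data parity 0, sent cp 0 → ok
  c1: data parity 1, sent cp 1 → ok
  c2: data parity 1, sent cp 0 → mismatch
  c3: data parity 1, sent cp 1 → ok
Exactly one row (r3) and one column (c2) fail → the flipped bit is at their intersection.

row 3, column 2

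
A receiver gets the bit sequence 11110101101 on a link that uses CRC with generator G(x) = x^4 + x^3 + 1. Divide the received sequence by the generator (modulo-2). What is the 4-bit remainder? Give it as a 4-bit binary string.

Modulo-2 division of 11110101101 by 11001:
  pos 0: 11110 XOR 11001 = 00111
  pos 2: 11110 XOR 11001 = 00111
  pos 4: 11111 XOR 11001 = 00110
  pos 6: 11001 XOR 11001 = 00000
Remainder = 0000 (zero — the frame passes the CRC check).

0000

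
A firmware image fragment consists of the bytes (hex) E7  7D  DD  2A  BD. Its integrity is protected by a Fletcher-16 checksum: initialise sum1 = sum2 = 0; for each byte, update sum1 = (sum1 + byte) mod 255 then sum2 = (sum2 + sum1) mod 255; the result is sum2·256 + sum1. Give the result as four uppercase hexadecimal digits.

Running sums (mod 255):
  after byte 0 (E7): sum1=231, sum2=231
  after byte 1 (7D): sum1=101, sum2=77
  after byte 2 (DD): sum1=67, sum2=144
  after byte 3 (2A): sum1=109, sum2=253
  after byte 4 (BD): sum1=43, sum2=41
Checksum = sum2·256 + sum1 = 41·256 + 43 = 10539 = 0x292B.

292B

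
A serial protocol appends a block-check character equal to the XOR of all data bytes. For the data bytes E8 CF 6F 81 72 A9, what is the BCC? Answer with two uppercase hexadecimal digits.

12

XOR the bytes together:
  start with 0xE8
  0xE8 ⊕ 0xCF = 0x27
  0x27 ⊕ 0x6F = 0x48
  0x48 ⊕ 0x81 = 0xC9
  0xC9 ⊕ 0x72 = 0xBB
  0xBB ⊕ 0xA9 = 0x12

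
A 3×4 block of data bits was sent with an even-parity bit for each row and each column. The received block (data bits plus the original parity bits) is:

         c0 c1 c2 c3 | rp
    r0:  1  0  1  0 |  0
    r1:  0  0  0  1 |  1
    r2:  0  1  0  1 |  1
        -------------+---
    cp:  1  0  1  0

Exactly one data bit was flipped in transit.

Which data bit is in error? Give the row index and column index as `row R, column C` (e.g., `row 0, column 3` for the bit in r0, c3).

Recompute each row's even parity and compare to rp:
  r0: data parity 0, sent rp 0 → ok
  r1: data parity 1, sent rp 1 → ok
  r2: data parity 0, sent rp 1 → mismatch
Recompute each column's even parity and compare to cp:
  c0: data parity 1, sent cp 1 → ok
  c1: data parity 1, sent cp 0 → mismatch
  c2: data parity 1, sent cp 1 → ok
  c3: data parity 0, sent cp 0 → ok
Exactly one row (r2) and one column (c1) fail → the flipped bit is at their intersection.

row 2, column 1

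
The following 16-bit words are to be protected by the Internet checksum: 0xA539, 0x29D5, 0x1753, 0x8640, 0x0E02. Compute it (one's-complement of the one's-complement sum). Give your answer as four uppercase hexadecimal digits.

One's-complement addition (fold any carry out of bit 15 back into bit 0):
  0xA539 + 0x29D5 = 0x0CF0E
  0xCF0E + 0x1753 = 0x0E661
  0xE661 + 0x8640 = 0x16CA1 → wrap carry → 0x6CA2
  0x6CA2 + 0x0E02 = 0x07AA4
One's-complement sum = 0x7AA4.
Checksum = ~0x7AA4 & 0xFFFF = 0x855B.

855B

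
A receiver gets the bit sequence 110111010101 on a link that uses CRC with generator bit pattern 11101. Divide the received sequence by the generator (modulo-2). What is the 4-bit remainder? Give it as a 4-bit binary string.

Modulo-2 division of 110111010101 by 11101:
  pos 0: 11011 XOR 11101 = 00110
  pos 2: 11010 XOR 11101 = 00111
  pos 4: 11110 XOR 11101 = 00011
  pos 7: 11101 XOR 11101 = 00000
Remainder = 0000 (zero — the frame passes the CRC check).

0000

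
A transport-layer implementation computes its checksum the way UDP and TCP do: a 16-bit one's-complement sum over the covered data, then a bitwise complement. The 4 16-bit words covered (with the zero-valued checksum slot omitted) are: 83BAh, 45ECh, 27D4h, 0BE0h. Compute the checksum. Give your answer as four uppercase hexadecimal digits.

02A5

One's-complement addition (fold any carry out of bit 15 back into bit 0):
  0x83BA + 0x45EC = 0x0C9A6
  0xC9A6 + 0x27D4 = 0x0F17A
  0xF17A + 0x0BE0 = 0x0FD5A
One's-complement sum = 0xFD5A.
Checksum = ~0xFD5A & 0xFFFF = 0x02A5.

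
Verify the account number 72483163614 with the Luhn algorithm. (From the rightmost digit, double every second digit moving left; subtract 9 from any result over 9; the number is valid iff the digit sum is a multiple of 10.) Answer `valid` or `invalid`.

From the right, keep odd positions and double even positions (subtract 9 from any doubled value over 9):
  doubled (positions 2,4,...): 2 6 2 7 4 → sum 21
  kept (positions 1,3,...): 4 6 6 3 4 7 → sum 30
Total = 51.
51 mod 10 = 1, so the number is invalid.

invalid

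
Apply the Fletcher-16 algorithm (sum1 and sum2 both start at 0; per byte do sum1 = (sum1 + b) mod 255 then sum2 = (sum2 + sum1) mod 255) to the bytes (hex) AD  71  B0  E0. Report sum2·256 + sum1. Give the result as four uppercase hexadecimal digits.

Running sums (mod 255):
  after byte 0 (AD): sum1=173, sum2=173
  after byte 1 (71): sum1=31, sum2=204
  after byte 2 (B0): sum1=207, sum2=156
  after byte 3 (E0): sum1=176, sum2=77
Checksum = sum2·256 + sum1 = 77·256 + 176 = 19888 = 0x4DB0.

4DB0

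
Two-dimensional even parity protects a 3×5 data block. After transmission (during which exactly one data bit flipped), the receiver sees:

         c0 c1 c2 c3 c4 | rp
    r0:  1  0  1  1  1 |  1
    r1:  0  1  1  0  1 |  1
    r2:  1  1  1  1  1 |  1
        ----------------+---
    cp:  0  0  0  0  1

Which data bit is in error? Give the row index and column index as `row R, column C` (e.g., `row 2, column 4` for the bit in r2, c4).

row 0, column 2

Recompute each row's even parity and compare to rp:
  r0: data parity 0, sent rp 1 → mismatch
  r1: data parity 1, sent rp 1 → ok
  r2: data parity 1, sent rp 1 → ok
Recompute each column's even parity and compare to cp:
  c0: data parity 0, sent cp 0 → ok
  c1: data parity 0, sent cp 0 → ok
  c2: data parity 1, sent cp 0 → mismatch
  c3: data parity 0, sent cp 0 → ok
  c4: data parity 1, sent cp 1 → ok
Exactly one row (r0) and one column (c2) fail → the flipped bit is at their intersection.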